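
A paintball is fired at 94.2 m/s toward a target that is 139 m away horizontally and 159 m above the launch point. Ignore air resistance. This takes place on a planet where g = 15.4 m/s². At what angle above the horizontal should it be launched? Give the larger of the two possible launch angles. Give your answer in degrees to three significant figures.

Trajectory: y = x tanθ − g x² (1 + tan²θ)/(2v₀²). With x = 139, y = 159, v₀ = 94.2, g = 15.4:
16.77 tan²θ − 139 tanθ + (175.8) = 0.
tanθ = [139 ± √(139² − 4 × 16.77 × (175.8))] / (2 × 16.77) = (139 ± 86.80) / 33.53, giving tanθ = 1.557 or 6.734.
θ = 57.29° or 81.55°; the larger is 81.55°.

81.6°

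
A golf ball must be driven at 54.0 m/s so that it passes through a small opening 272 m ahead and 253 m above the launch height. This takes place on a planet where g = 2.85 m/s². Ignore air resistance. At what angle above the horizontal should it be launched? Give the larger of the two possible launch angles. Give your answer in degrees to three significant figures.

Trajectory: y = x tanθ − g x² (1 + tan²θ)/(2v₀²). With x = 272, y = 253, v₀ = 54.0, g = 2.85:
36.15 tan²θ − 272 tanθ + (289.2) = 0.
tanθ = [272 ± √(272² − 4 × 36.15 × (289.2))] / (2 × 36.15) = (272 ± 179.4) / 72.31, giving tanθ = 1.281 or 6.242.
θ = 52.03° or 80.90°; the larger is 80.90°.

80.9°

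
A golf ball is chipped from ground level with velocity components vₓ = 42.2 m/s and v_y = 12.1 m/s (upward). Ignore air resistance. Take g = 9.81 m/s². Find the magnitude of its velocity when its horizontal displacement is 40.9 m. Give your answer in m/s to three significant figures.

Time to reach x = 40.9 m: t = x/vₓ = 40.9/42.20 = 0.9692 s.
Vertical velocity there: v_y = v_y0 − g t = 12.10 − 9.81 × 0.9692 = 2.592 m/s.
Speed: √(vₓ² + v_y²) = √(42.20² + 2.592²) = 42.28 m/s.

42.3 m/s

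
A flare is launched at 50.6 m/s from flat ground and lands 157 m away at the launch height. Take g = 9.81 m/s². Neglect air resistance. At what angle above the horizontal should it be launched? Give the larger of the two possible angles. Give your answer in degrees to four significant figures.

71.51°

R = v₀² sin 2θ / g gives sin 2θ = gR/v₀² = 9.81·157/50.6² = 0.6015.
2θ = 36.98° or 180° − 36.98° = 143.0°, so θ = 18.49° or 71.51°.
The larger angle is 71.51°.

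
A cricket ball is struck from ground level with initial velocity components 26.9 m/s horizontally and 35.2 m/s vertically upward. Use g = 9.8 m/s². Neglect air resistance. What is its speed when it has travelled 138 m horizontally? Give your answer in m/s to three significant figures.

At x = 138 m, t = x/vₓ = 138/26.90 = 5.130 s.
Vertical velocity there: v_y = v_y0 − g t = 35.20 − 9.80 × 5.130 = −15.08 m/s.
Speed: √(vₓ² + v_y²) = √(26.90² + 15.08²) = 30.84 m/s.

30.8 m/s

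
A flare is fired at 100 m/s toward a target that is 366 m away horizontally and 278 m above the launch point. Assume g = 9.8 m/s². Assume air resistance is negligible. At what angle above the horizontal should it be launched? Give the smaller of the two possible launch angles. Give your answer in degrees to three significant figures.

Trajectory: y = x tanθ − g x² (1 + tan²θ)/(2v₀²). With x = 366, y = 278, v₀ = 100, g = 9.80:
65.64 tan²θ − 366 tanθ + (343.6) = 0.
tanθ = [366 ± √(366² − 4 × 65.64 × (343.6))] / (2 × 65.64) = (366 ± 209.1) / 131.3, giving tanθ = 1.195 or 4.381.
θ = 50.08° or 77.14°; the smaller is 50.08°.

50.1°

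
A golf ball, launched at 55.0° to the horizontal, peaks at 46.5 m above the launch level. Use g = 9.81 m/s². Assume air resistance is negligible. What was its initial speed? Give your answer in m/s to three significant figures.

At the peak v_y = 0, so v_y0 = √(2gH) = √(2 × 9.81 × 46.5) = 30.20 m/s.
v_y0 = v₀ sin θ ⇒ v₀ = 30.20 / sin 55.0° = 36.87 m/s.

36.9 m/s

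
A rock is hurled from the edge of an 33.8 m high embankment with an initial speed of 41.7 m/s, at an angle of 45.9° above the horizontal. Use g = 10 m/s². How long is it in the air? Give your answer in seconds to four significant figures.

6.960 s

Components: vₓ = 41.70 cos 45.9° = 29.02 m/s, v_y0 = 41.70 sin 45.9° = 29.95 m/s.
The projectile lands when y = 33.8 + (29.95) t − ½·10.0·t² = 0. Positive root: t = (29.95 + √(29.95² + 2·10.0·33.8)) / 10.0 = (29.95 + 39.66) / 10.0 = 6.960 s.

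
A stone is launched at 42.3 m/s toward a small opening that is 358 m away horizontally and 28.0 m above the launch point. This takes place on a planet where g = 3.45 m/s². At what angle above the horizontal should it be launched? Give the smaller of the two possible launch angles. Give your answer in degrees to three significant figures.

27.2°

Trajectory: y = x tanθ − g x² (1 + tan²θ)/(2v₀²). With x = 358, y = 28.0, v₀ = 42.3, g = 3.45:
123.6 tan²θ − 358 tanθ + (151.6) = 0.
tanθ = [358 ± √(358² − 4 × 123.6 × (151.6))] / (2 × 123.6) = (358 ± 230.8) / 247.1, giving tanθ = 0.5148 or 2.383.
θ = 27.24° or 67.23°; the smaller is 27.24°.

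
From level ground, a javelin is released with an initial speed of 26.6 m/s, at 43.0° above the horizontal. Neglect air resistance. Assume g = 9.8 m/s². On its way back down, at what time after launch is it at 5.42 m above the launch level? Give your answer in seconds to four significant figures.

Components: vₓ = 26.60 cos 43.0° = 19.45 m/s, v_y0 = 26.60 sin 43.0° = 18.14 m/s.
Require v_y0 t − ½ g t² = 5.42, i.e. 4.900 t² − 18.14 t + 5.42 = 0.
t = [18.14 ± √(18.14² − 2·9.80·5.42)] / 9.80 = (18.14 ± 14.93) / 9.80, so t = 0.3278 s or t = 3.374 s.
The descending-branch root is 3.374 s.

3.374 s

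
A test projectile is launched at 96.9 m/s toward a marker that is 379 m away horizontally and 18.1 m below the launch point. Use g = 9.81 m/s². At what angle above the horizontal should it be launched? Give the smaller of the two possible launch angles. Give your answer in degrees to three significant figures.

Trajectory: y = x tanθ − g x² (1 + tan²θ)/(2v₀²). With x = 379, y = −18.1, v₀ = 96.9, g = 9.81:
75.04 tan²θ − 379 tanθ + (56.94) = 0.
tanθ = [379 ± √(379² − 4 × 75.04 × (56.94))] / (2 × 75.04) = (379 ± 355.7) / 150.1, giving tanθ = 0.1550 or 4.896.
θ = 8.810° or 78.46°; the smaller is 8.810°.

8.81°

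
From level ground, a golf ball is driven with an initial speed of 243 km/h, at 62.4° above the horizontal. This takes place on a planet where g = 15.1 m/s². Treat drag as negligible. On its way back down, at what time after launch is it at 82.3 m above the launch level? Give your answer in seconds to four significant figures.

Convert: 243 km/h = 243/3.6 = 67.50 m/s.
Horizontal component vₓ = 67.50 cos 62.4° = 31.27 m/s; vertical v_y0 = 67.50 sin 62.4° = 59.82 m/s.
Set y = v_y0 t − ½ g t² = 82.3: 7.550 t² − 59.82 t + 82.3 = 0.
t = [59.82 ± √(59.82² − 2·15.1·82.3)] / 15.1 = (59.82 ± 33.06) / 15.1, so t = 1.772 s or t = 6.151 s.
The descending-branch root is 6.151 s.

6.151 s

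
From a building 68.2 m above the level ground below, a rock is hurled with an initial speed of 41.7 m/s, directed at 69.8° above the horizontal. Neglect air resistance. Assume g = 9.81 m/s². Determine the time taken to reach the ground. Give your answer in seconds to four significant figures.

9.450 s

Components: vₓ = 41.70 cos 69.8° = 14.40 m/s, v_y0 = 41.70 sin 69.8° = 39.14 m/s.
With up positive and y = 0 at the ground: y(t) = 68.2 + (39.14) t − 4.905 t². Setting y = 0 and taking the positive root: t = [39.14 + √(39.14² + 2·9.81·68.2)] / 9.81 = (39.14 + 53.57) / 9.81 = 9.450 s.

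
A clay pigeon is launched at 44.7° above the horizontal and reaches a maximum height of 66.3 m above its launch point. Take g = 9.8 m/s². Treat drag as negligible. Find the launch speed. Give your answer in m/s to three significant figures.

At the peak v_y = 0, so v_y0 = √(2gH) = √(2 × 9.80 × 66.3) = 36.05 m/s.
v_y0 = v₀ sin θ ⇒ v₀ = 36.05 / sin 44.7° = 51.25 m/s.

51.2 m/s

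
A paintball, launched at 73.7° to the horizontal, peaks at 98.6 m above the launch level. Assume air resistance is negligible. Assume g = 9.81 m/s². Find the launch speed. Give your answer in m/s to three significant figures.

At the peak v_y = 0, so v_y0 = √(2gH) = √(2 × 9.81 × 98.6) = 43.98 m/s.
v_y0 = v₀ sin θ ⇒ v₀ = 43.98 / sin 73.7° = 45.83 m/s.

45.8 m/s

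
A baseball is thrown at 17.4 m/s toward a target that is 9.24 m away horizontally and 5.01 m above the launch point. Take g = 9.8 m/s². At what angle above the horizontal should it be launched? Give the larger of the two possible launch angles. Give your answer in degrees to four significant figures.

Trajectory: y = x tanθ − g x² (1 + tan²θ)/(2v₀²). With x = 9.24, y = 5.01, v₀ = 17.4, g = 9.80:
1.382 tan²θ − 9.24 tanθ + (6.392) = 0.
tanθ = [9.24 ± √(9.24² − 4 × 1.382 × (6.392))] / (2 × 1.382) = (9.24 ± 7.075) / 2.764, giving tanθ = 0.7836 or 5.903.
θ = 38.08° or 80.39°; the larger is 80.39°.

80.39°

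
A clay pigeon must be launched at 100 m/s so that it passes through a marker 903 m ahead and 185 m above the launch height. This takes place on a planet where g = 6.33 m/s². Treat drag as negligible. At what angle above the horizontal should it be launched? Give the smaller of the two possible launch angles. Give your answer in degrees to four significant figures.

30.55°

Trajectory: y = x tanθ − g x² (1 + tan²θ)/(2v₀²). With x = 903, y = 185, v₀ = 100, g = 6.33:
258.1 tan²θ − 903 tanθ + (443.1) = 0.
tanθ = [903 ± √(903² − 4 × 258.1 × (443.1))] / (2 × 258.1) = (903 ± 598.3) / 516.2, giving tanθ = 0.5902 or 2.909.
θ = 30.55° or 71.03°; the smaller is 30.55°.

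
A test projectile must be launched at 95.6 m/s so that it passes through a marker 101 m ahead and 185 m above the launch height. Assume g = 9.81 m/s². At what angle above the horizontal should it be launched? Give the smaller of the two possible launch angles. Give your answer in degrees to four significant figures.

64.88°

Trajectory: y = x tanθ − g x² (1 + tan²θ)/(2v₀²). With x = 101, y = 185, v₀ = 95.6, g = 9.81:
5.475 tan²θ − 101 tanθ + (190.5) = 0.
tanθ = [101 ± √(101² − 4 × 5.475 × (190.5))] / (2 × 5.475) = (101 ± 77.65) / 10.95, giving tanθ = 2.132 or 16.32.
θ = 64.88° or 86.49°; the smaller is 64.88°.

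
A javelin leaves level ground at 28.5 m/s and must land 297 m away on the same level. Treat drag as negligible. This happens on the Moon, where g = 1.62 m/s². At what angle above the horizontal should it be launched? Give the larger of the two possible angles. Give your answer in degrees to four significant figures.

R = v₀² sin 2θ / g gives sin 2θ = gR/v₀² = 1.62·297/28.5² = 0.5924.
2θ = 36.32° or 180° − 36.32° = 143.7°, so θ = 18.16° or 71.84°.
The larger angle is 71.84°.

71.84°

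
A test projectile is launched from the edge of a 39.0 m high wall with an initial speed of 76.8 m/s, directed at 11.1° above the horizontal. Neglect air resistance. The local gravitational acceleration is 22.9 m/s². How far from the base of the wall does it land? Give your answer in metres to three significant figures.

vₓ = 76.80 cos 11.1° = 75.36 m/s; v_y0 = 76.80 sin 11.1° = 14.79 m/s.
The projectile lands when y = 39.0 + (14.79) t − ½·22.9·t² = 0. Positive root: t = (14.79 + √(14.79² + 2·22.9·39.0)) / 22.9 = (14.79 + 44.78) / 22.9 = 2.601 s.
Horizontal distance: R = vₓ t = 75.36 × 2.601 = 196.0 m.

196 m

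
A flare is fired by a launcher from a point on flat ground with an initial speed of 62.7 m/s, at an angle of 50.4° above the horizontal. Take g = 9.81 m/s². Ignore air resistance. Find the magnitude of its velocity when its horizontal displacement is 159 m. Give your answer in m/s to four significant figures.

41.03 m/s

vₓ = 62.70 cos 50.4° = 39.97 m/s; v_y0 = 62.70 sin 50.4° = 48.31 m/s.
Time to reach x = 159 m: t = x/vₓ = 159/39.97 = 3.978 s.
Vertical velocity there: v_y = v_y0 − g t = 48.31 − 9.81 × 3.978 = 9.284 m/s.
Speed: √(vₓ² + v_y²) = √(39.97² + 9.284²) = 41.03 m/s.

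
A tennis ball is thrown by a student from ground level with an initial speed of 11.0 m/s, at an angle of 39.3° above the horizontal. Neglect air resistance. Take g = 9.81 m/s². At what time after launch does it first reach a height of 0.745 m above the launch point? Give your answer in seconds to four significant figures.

Resolve: vₓ = 11.00 cos 39.3° = 8.512 m/s and v_y0 = 11.00 sin 39.3° = 6.967 m/s.
Set y = v_y0 t − ½ g t² = 0.745: 4.905 t² − 6.967 t + 0.745 = 0.
t = [6.967 ± √(6.967² − 2·9.81·0.745)] / 9.81 = (6.967 ± 5.825) / 9.81, so t = 0.1165 s or t = 1.304 s.
The first (ascending) time is 0.1165 s.

0.1165 s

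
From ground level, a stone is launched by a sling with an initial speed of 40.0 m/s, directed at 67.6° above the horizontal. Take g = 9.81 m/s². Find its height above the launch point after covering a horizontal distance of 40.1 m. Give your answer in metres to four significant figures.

63.34 m

vₓ = 40.00 cos 67.6° = 15.24 m/s; v_y0 = 40.00 sin 67.6° = 36.98 m/s.
At x = 40.1 m, t = x/vₓ = 40.1/15.24 = 2.631 s.
Height: y = v_y0 t − ½ g t² = 36.98 × 2.631 − 4.905 × 2.631² = 97.29 − 33.95 = 63.34 m.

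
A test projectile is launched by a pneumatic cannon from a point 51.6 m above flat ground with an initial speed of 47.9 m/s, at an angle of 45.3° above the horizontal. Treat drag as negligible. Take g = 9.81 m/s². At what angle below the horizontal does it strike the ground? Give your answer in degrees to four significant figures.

Components: vₓ = 47.90 cos 45.3° = 33.69 m/s, v_y0 = 47.90 sin 45.3° = 34.05 m/s.
Vertical motion (up positive, ground at y = 0): 4.905 t² − (34.05) t − 51.6 = 0, so t = (34.05 + √(34.05² + 2·9.81·51.6)) / 9.81 = (34.05 + 46.60) / 9.81 = 8.221 s.
At impact: v_y = v_y0 − g t = −46.60 m/s; vₓ = 33.69 m/s.
Angle below horizontal: arctan(|v_y|/vₓ) = arctan(46.60/33.69) = 54.13°.

54.13°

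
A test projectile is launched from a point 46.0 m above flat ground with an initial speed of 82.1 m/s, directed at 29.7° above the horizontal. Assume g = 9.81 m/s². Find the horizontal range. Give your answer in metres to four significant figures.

663.3 m

Horizontal component vₓ = 82.10 cos 29.7° = 71.31 m/s; vertical v_y0 = 82.10 sin 29.7° = 40.68 m/s.
Vertical motion (up positive, ground at y = 0): 4.905 t² − (40.68) t − 46.0 = 0, so t = (40.68 + √(40.68² + 2·9.81·46.0)) / 9.81 = (40.68 + 50.57) / 9.81 = 9.301 s.
Horizontal distance: R = vₓ t = 71.31 × 9.301 = 663.3 m.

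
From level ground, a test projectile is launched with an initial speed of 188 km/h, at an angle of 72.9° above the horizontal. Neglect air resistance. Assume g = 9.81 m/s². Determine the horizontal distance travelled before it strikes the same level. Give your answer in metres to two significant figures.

160 m

Convert: 188 km/h = 188/3.6 = 52.22 m/s.
Resolve: vₓ = 52.22 cos 72.9° = 15.36 m/s and v_y0 = 52.22 sin 72.9° = 49.91 m/s.
Time aloft: T = 2 v_y0 / g = 2 × 49.91 / 9.81 = 10.18 s.
Horizontal distance R = vₓ T = 15.36 × 10.18 = 156.3 m.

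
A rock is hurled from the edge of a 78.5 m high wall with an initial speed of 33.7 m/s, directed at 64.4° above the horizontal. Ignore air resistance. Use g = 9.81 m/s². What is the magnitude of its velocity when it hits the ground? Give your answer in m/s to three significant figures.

Horizontal component vₓ = 33.70 cos 64.4° = 14.56 m/s; vertical v_y0 = 33.70 sin 64.4° = 30.39 m/s.
With up positive and y = 0 at the ground: y(t) = 78.5 + (30.39) t − 4.905 t². Setting y = 0 and taking the positive root: t = [30.39 + √(30.39² + 2·9.81·78.5)] / 9.81 = (30.39 + 49.64) / 9.81 = 8.158 s.
Vertical velocity at impact: v_y = v_y0 − g t = 30.39 − 9.81 × 8.158 = −49.64 m/s.
Speed: |v| = √(vₓ² + v_y²) = √(14.56² + 49.64²) = 51.73 m/s.

51.7 m/s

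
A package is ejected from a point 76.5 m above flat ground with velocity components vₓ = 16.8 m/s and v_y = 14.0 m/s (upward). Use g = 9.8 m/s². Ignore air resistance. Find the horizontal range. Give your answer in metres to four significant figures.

Vertical motion (up positive, ground at y = 0): 4.900 t² − (14.00) t − 76.5 = 0, so t = (14.00 + √(14.00² + 2·9.80·76.5)) / 9.80 = (14.00 + 41.18) / 9.80 = 5.630 s.
Horizontal distance: R = vₓ t = 16.80 × 5.630 = 94.59 m.

94.59 m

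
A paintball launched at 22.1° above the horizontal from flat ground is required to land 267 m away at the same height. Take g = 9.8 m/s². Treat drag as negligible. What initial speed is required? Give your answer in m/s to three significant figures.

61.3 m/s

From R = (v₀² / g) sin 2θ: v₀ = √(gR / sin 2θ).
v₀ = √(9.80 × 267 / sin 44.20°) = √(2617 / 0.6972) = √3753.2 = 61.26 m/s.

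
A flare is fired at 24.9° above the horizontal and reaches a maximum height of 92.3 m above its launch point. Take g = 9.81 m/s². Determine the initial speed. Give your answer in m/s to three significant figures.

101 m/s

At the peak v_y = 0, so v_y0 = √(2gH) = √(2 × 9.81 × 92.3) = 42.55 m/s.
v_y0 = v₀ sin θ ⇒ v₀ = 42.55 / sin 24.9° = 101.1 m/s.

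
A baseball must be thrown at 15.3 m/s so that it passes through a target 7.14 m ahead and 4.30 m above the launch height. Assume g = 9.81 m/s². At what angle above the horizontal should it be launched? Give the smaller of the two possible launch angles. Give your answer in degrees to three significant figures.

Trajectory: y = x tanθ − g x² (1 + tan²θ)/(2v₀²). With x = 7.14, y = 4.30, v₀ = 15.3, g = 9.81:
1.068 tan²θ − 7.14 tanθ + (5.368) = 0.
tanθ = [7.14 ± √(7.14² − 4 × 1.068 × (5.368))] / (2 × 1.068) = (7.14 ± 5.296) / 2.136, giving tanθ = 0.8634 or 5.821.
θ = 40.81° or 80.25°; the smaller is 40.81°.

40.8°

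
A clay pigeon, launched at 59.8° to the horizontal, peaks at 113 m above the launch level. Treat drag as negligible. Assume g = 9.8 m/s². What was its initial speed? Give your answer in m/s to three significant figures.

54.5 m/s

At the peak v_y = 0, so v_y0 = √(2gH) = √(2 × 9.80 × 113) = 47.06 m/s.
v_y0 = v₀ sin θ ⇒ v₀ = 47.06 / sin 59.8° = 54.45 m/s.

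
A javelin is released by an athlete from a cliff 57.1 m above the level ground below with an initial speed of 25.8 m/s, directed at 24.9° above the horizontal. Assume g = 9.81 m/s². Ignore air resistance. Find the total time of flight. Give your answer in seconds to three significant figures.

Components: vₓ = 25.80 cos 24.9° = 23.40 m/s, v_y0 = 25.80 sin 24.9° = 10.86 m/s.
The projectile lands when y = 57.1 + (10.86) t − ½·9.81·t² = 0. Positive root: t = (10.86 + √(10.86² + 2·9.81·57.1)) / 9.81 = (10.86 + 35.19) / 9.81 = 4.694 s.

4.69 s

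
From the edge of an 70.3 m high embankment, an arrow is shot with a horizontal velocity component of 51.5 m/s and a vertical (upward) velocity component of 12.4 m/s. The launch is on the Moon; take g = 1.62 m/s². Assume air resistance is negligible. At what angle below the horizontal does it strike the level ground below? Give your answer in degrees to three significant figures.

Vertical motion (up positive, ground at y = 0): 0.8100 t² − (12.40) t − 70.3 = 0, so t = (12.40 + √(12.40² + 2·1.62·70.3)) / 1.62 = (12.40 + 19.53) / 1.62 = 19.71 s.
At impact: v_y = v_y0 − g t = −19.53 m/s; vₓ = 51.50 m/s.
Angle below horizontal: arctan(|v_y|/vₓ) = arctan(19.53/51.50) = 20.77°.

20.8°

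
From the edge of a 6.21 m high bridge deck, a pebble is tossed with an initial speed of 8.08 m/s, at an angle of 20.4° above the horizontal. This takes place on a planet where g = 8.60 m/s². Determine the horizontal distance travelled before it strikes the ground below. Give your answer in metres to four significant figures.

11.91 m

Horizontal component vₓ = 8.080 cos 20.4° = 7.573 m/s; vertical v_y0 = 8.080 sin 20.4° = 2.816 m/s.
With up positive and y = 0 at the ground: y(t) = 6.21 + (2.816) t − 4.300 t². Setting y = 0 and taking the positive root: t = [2.816 + √(2.816² + 2·8.60·6.21)] / 8.60 = (2.816 + 10.71) / 8.60 = 1.573 s.
Horizontal distance: R = vₓ t = 7.573 × 1.573 = 11.91 m.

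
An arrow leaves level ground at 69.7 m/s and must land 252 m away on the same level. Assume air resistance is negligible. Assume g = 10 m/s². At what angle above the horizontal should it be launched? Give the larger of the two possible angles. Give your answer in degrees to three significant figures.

74.4°

Level-ground range R = v₀² sin(2θ)/g ⇒ sin(2θ) = gR/v₀² = 10.0 × 252 / 69.7² = 0.5187.
2θ = 31.25° or 180° − 31.25° = 148.8°, so θ = 15.62° or 74.38°.
The larger angle is 74.38°.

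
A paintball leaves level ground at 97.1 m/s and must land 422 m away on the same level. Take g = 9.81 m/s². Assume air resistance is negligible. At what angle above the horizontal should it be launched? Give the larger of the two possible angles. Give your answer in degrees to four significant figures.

76.98°

R = v₀² sin 2θ / g gives sin 2θ = gR/v₀² = 9.81·422/97.1² = 0.4391.
2θ = 26.05° or 180° − 26.05° = 154.0°, so θ = 13.02° or 76.98°.
The larger angle is 76.98°.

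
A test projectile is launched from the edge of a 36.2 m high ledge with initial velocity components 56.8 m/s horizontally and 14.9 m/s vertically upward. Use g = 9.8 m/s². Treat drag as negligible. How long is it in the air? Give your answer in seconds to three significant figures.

4.63 s

The projectile lands when y = 36.2 + (14.90) t − ½·9.80·t² = 0. Positive root: t = (14.90 + √(14.90² + 2·9.80·36.2)) / 9.80 = (14.90 + 30.52) / 9.80 = 4.635 s.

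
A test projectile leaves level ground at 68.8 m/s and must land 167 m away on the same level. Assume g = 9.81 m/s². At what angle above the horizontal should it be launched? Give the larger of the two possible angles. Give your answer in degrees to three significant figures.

R = v₀² sin 2θ / g gives sin 2θ = gR/v₀² = 9.81·167/68.8² = 0.3461.
2θ = 20.25° or 180° − 20.25° = 159.8°, so θ = 10.12° or 79.88°.
The larger angle is 79.88°.

79.9°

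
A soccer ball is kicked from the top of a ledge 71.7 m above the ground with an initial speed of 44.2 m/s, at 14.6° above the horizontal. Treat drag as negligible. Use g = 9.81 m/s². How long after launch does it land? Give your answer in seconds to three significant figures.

Resolve: vₓ = 44.20 cos 14.6° = 42.77 m/s and v_y0 = 44.20 sin 14.6° = 11.14 m/s.
With up positive and y = 0 at the ground: y(t) = 71.7 + (11.14) t − 4.905 t². Setting y = 0 and taking the positive root: t = [11.14 + √(11.14² + 2·9.81·71.7)] / 9.81 = (11.14 + 39.13) / 9.81 = 5.124 s.

5.12 s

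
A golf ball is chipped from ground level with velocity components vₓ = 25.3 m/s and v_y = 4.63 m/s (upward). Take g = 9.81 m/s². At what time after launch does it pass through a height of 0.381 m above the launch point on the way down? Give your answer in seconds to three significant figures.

0.853 s

Height y(t) = 4.630 t − 4.905 t² = 0.381 gives 4.905 t² − 4.630 t + 0.381 = 0.
Quadratic formula: t = (4.630 ± √13.962) / 9.81 = (4.630 ± 3.737) / 9.81 → t = 0.09108 s or 0.8529 s.
The descending-branch root is 0.8529 s.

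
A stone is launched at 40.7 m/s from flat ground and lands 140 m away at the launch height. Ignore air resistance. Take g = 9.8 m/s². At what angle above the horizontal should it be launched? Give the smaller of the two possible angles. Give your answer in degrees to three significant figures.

R = v₀² sin 2θ / g gives sin 2θ = gR/v₀² = 9.80·140/40.7² = 0.8283.
2θ = 55.92° or 180° − 55.92° = 124.1°, so θ = 27.96° or 62.04°.
The smaller angle is 27.96°.

28.0°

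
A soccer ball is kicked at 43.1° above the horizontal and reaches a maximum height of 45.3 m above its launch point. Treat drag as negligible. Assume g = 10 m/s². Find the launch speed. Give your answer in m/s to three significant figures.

At the peak v_y = 0, so v_y0 = √(2gH) = √(2 × 10.0 × 45.3) = 30.10 m/s.
v_y0 = v₀ sin θ ⇒ v₀ = 30.10 / sin 43.1° = 44.05 m/s.

44.1 m/s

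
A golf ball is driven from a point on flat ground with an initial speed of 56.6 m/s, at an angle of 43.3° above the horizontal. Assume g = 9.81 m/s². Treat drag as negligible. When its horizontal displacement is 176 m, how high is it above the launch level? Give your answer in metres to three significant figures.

Horizontal component vₓ = 56.60 cos 43.3° = 41.19 m/s; vertical v_y0 = 56.60 sin 43.3° = 38.82 m/s.
At x = 176 m, t = x/vₓ = 176/41.19 = 4.273 s.
Height: y = v_y0 t − ½ g t² = 38.82 × 4.273 − 4.905 × 4.273² = 165.9 − 89.54 = 76.31 m.

76.3 m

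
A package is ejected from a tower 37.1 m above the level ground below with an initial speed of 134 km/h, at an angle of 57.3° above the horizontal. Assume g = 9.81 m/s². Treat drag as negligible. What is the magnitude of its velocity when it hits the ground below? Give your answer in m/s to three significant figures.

Convert: 134 km/h = 134/3.6 = 37.22 m/s.
Horizontal component vₓ = 37.22 cos 57.3° = 20.11 m/s; vertical v_y0 = 37.22 sin 57.3° = 31.32 m/s.
Vertical motion (up positive, ground at y = 0): 4.905 t² − (31.32) t − 37.1 = 0, so t = (31.32 + √(31.32² + 2·9.81·37.1)) / 9.81 = (31.32 + 41.34) / 9.81 = 7.407 s.
Vertical velocity at impact: v_y = v_y0 − g t = 31.32 − 9.81 × 7.407 = −41.34 m/s.
Speed: |v| = √(vₓ² + v_y²) = √(20.11² + 41.34²) = 45.97 m/s.

46.0 m/s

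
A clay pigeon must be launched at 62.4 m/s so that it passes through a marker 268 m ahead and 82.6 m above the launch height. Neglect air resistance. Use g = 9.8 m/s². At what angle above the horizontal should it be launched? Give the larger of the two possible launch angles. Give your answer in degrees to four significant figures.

63.61°

Trajectory: y = x tanθ − g x² (1 + tan²θ)/(2v₀²). With x = 268, y = 82.6, v₀ = 62.4, g = 9.80:
90.39 tan²θ − 268 tanθ + (173.0) = 0.
tanθ = [268 ± √(268² − 4 × 90.39 × (173.0))] / (2 × 90.39) = (268 ± 96.35) / 180.8, giving tanθ = 0.9496 or 2.016.
θ = 43.52° or 63.61°; the larger is 63.61°.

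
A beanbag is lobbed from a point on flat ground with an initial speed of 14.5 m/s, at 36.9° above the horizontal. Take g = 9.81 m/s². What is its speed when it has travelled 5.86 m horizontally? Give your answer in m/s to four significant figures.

Resolve: vₓ = 14.50 cos 36.9° = 11.60 m/s and v_y0 = 14.50 sin 36.9° = 8.706 m/s.
x = vₓ t ⇒ t = 5.86/11.60 = 0.5054 s.
Vertical velocity there: v_y = v_y0 − g t = 8.706 − 9.81 × 0.5054 = 3.748 m/s.
Speed: √(vₓ² + v_y²) = √(11.60² + 3.748²) = 12.19 m/s.

12.19 m/s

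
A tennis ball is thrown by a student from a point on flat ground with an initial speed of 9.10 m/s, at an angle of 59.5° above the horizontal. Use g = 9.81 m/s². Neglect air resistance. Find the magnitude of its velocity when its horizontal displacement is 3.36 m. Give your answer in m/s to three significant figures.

4.67 m/s

Horizontal component vₓ = 9.100 cos 59.5° = 4.619 m/s; vertical v_y0 = 9.100 sin 59.5° = 7.841 m/s.
Time to reach x = 3.36 m: t = x/vₓ = 3.36/4.619 = 0.7275 s.
Vertical velocity there: v_y = v_y0 − g t = 7.841 − 9.81 × 0.7275 = 0.7041 m/s.
Speed: √(vₓ² + v_y²) = √(4.619² + 0.7041²) = 4.672 m/s.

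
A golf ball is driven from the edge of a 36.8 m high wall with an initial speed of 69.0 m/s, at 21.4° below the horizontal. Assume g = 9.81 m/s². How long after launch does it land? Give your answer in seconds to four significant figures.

1.187 s

vₓ = 69.00 cos 21.4° = 64.24 m/s; v_y0 = −25.18 m/s (downward).
Vertical motion (up positive, ground at y = 0): 4.905 t² − (−25.18) t − 36.8 = 0, so t = (−25.18 + √(25.18² + 2·9.81·36.8)) / 9.81 = (−25.18 + 36.82) / 9.81 = 1.187 s.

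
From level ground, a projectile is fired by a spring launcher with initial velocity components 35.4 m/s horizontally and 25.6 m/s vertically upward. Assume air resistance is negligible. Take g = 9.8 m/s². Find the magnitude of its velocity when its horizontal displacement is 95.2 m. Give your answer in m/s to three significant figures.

35.4 m/s

At x = 95.2 m, t = x/vₓ = 95.2/35.40 = 2.689 s.
Vertical velocity there: v_y = v_y0 − g t = 25.60 − 9.80 × 2.689 = −0.7548 m/s.
Speed: √(vₓ² + v_y²) = √(35.40² + 0.7548²) = 35.41 m/s.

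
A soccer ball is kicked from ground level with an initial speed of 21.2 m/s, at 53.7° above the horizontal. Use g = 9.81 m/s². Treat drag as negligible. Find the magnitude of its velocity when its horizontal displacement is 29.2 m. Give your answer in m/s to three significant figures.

13.8 m/s

Resolve: vₓ = 21.20 cos 53.7° = 12.55 m/s and v_y0 = 21.20 sin 53.7° = 17.09 m/s.
Time to reach x = 29.2 m: t = x/vₓ = 29.2/12.55 = 2.327 s.
Vertical velocity there: v_y = v_y0 − g t = 17.09 − 9.81 × 2.327 = −5.738 m/s.
Speed: √(vₓ² + v_y²) = √(12.55² + 5.738²) = 13.80 m/s.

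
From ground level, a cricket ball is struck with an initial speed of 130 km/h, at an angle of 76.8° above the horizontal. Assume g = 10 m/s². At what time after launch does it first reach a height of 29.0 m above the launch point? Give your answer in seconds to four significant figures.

Convert: 130 km/h = 130/3.6 = 36.11 m/s.
Components: vₓ = 36.11 cos 76.8° = 8.246 m/s, v_y0 = 36.11 sin 76.8° = 35.16 m/s.
Set y = v_y0 t − ½ g t² = 29.0: 5.000 t² − 35.16 t + 29.0 = 0.
Quadratic formula: t = (35.16 ± √656.02) / 10.0 = (35.16 ± 25.61) / 10.0 → t = 0.9544 s or 6.077 s.
The first (ascending) time is 0.9544 s.

0.9544 s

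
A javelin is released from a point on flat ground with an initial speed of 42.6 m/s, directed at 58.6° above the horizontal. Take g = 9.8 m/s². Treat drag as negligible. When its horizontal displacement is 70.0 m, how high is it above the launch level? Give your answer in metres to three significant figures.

Resolve: vₓ = 42.60 cos 58.6° = 22.20 m/s and v_y0 = 42.60 sin 58.6° = 36.36 m/s.
x = vₓ t ⇒ t = 70.0/22.20 = 3.154 s.
Height: y = v_y0 t − ½ g t² = 36.36 × 3.154 − 4.900 × 3.154² = 114.7 − 48.74 = 65.94 m.

65.9 m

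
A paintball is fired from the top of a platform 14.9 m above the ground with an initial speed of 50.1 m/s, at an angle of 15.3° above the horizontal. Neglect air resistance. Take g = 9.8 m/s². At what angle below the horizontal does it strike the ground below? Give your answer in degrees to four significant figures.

Horizontal component vₓ = 50.10 cos 15.3° = 48.32 m/s; vertical v_y0 = 50.10 sin 15.3° = 13.22 m/s.
Vertical motion (up positive, ground at y = 0): 4.900 t² − (13.22) t − 14.9 = 0, so t = (13.22 + √(13.22² + 2·9.80·14.9)) / 9.80 = (13.22 + 21.61) / 9.80 = 3.554 s.
At impact: v_y = v_y0 − g t = −21.61 m/s; vₓ = 48.32 m/s.
Angle below horizontal: arctan(|v_y|/vₓ) = arctan(21.61/48.32) = 24.09°.

24.09°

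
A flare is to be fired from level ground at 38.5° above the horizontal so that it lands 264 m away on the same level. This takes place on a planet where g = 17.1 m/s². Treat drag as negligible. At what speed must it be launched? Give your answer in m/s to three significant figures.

68.1 m/s

On level ground R = v₀² sin 2θ / g ⇒ v₀ = √(gR / sin 2θ).
v₀ = √(17.1 × 264 / sin 77.00°) = √(4514 / 0.9744) = √4633.1 = 68.07 m/s.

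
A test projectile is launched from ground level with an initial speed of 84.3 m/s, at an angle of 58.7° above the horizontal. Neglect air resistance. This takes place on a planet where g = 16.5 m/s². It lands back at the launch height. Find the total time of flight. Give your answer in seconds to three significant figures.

8.73 s

Horizontal component vₓ = 84.30 cos 58.7° = 43.80 m/s; vertical v_y0 = 84.30 sin 58.7° = 72.03 m/s.
Time of flight on level ground: T = 2 v_y0 / g = 2 × 72.03 / 16.5 = 8.731 s.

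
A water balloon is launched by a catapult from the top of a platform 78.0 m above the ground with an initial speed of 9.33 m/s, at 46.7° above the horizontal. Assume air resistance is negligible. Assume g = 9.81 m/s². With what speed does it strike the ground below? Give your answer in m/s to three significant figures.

40.2 m/s

vₓ = 9.330 cos 46.7° = 6.399 m/s; v_y0 = 9.330 sin 46.7° = 6.790 m/s.
With up positive and y = 0 at the ground: y(t) = 78.0 + (6.790) t − 4.905 t². Setting y = 0 and taking the positive root: t = [6.790 + √(6.790² + 2·9.81·78.0)] / 9.81 = (6.790 + 39.70) / 9.81 = 4.740 s.
Vertical velocity at impact: v_y = v_y0 − g t = 6.790 − 9.81 × 4.740 = −39.70 m/s.
Speed: |v| = √(vₓ² + v_y²) = √(6.399² + 39.70²) = 40.22 m/s.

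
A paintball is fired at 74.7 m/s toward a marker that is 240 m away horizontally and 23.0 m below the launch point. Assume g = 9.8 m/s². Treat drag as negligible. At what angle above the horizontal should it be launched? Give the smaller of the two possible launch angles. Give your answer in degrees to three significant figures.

6.72°

Trajectory: y = x tanθ − g x² (1 + tan²θ)/(2v₀²). With x = 240, y = −23.0, v₀ = 74.7, g = 9.80:
50.58 tan²θ − 240 tanθ + (27.58) = 0.
tanθ = [240 ± √(240² − 4 × 50.58 × (27.58))] / (2 × 50.58) = (240 ± 228.1) / 101.2, giving tanθ = 0.1178 or 4.627.
θ = 6.721° or 77.80°; the smaller is 6.721°.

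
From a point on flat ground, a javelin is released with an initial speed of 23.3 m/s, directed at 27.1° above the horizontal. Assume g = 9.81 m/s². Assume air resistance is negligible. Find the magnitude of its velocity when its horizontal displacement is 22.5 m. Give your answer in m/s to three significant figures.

Horizontal component vₓ = 23.30 cos 27.1° = 20.74 m/s; vertical v_y0 = 23.30 sin 27.1° = 10.61 m/s.
x = vₓ t ⇒ t = 22.5/20.74 = 1.085 s.
Vertical velocity there: v_y = v_y0 − g t = 10.61 − 9.81 × 1.085 = −0.02728 m/s.
Speed: √(vₓ² + v_y²) = √(20.74² + 0.02728²) = 20.74 m/s.

20.7 m/s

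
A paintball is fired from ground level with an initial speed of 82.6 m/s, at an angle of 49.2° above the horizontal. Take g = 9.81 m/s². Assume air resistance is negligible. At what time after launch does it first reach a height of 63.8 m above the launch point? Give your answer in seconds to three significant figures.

1.12 s

Horizontal component vₓ = 82.60 cos 49.2° = 53.97 m/s; vertical v_y0 = 82.60 sin 49.2° = 62.53 m/s.
Require v_y0 t − ½ g t² = 63.8, i.e. 4.905 t² − 62.53 t + 63.8 = 0.
Quadratic formula: t = (62.53 ± √2658.0) / 9.81 = (62.53 ± 51.56) / 9.81 → t = 1.118 s or 11.63 s.
The first (ascending) time is 1.118 s.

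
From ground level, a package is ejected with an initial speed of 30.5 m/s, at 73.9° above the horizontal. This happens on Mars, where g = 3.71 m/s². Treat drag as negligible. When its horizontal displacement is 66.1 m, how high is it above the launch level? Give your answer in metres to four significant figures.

Components: vₓ = 30.50 cos 73.9° = 8.458 m/s, v_y0 = 30.50 sin 73.9° = 29.30 m/s.
x = vₓ t ⇒ t = 66.1/8.458 = 7.815 s.
Height: y = v_y0 t − ½ g t² = 29.30 × 7.815 − 1.855 × 7.815² = 229.0 − 113.3 = 115.7 m.

115.7 m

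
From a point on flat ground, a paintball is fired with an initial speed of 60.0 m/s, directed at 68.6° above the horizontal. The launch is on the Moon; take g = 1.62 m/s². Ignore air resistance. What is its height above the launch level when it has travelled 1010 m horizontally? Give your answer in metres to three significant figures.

vₓ = 60.00 cos 68.6° = 21.89 m/s; v_y0 = 60.00 sin 68.6° = 55.86 m/s.
Time to reach x = 1010 m: t = x/vₓ = 1010/21.89 = 46.13 s.
Height: y = v_y0 t − ½ g t² = 55.86 × 46.13 − 0.8100 × 46.13² = 2577 − 1724 = 853.2 m.

853 m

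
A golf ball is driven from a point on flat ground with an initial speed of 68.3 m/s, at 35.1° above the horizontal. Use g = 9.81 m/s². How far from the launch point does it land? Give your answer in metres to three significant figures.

Components: vₓ = 68.30 cos 35.1° = 55.88 m/s, v_y0 = 68.30 sin 35.1° = 39.27 m/s.
Flight time T = 2 v_y0 / g = 8.007 s.
Horizontal distance R = vₓ T = 55.88 × 8.007 = 447.4 m.

447 m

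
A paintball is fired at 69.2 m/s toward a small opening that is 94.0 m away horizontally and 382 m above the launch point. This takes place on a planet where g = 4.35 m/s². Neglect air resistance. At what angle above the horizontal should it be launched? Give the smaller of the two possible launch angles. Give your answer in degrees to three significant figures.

79.3°

Trajectory: y = x tanθ − g x² (1 + tan²θ)/(2v₀²). With x = 94.0, y = 382, v₀ = 69.2, g = 4.35:
4.013 tan²θ − 94.0 tanθ + (386.0) = 0.
tanθ = [94.0 ± √(94.0² − 4 × 4.013 × (386.0))] / (2 × 4.013) = (94.0 ± 51.37) / 8.027, giving tanθ = 5.311 or 18.11.
θ = 79.34° or 86.84°; the smaller is 79.34°.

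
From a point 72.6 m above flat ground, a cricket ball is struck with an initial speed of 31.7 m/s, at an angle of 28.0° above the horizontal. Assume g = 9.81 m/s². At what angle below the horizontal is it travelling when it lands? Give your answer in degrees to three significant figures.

55.4°

vₓ = 31.70 cos 28.0° = 27.99 m/s; v_y0 = 31.70 sin 28.0° = 14.88 m/s.
The projectile lands when y = 72.6 + (14.88) t − ½·9.81·t² = 0. Positive root: t = (14.88 + √(14.88² + 2·9.81·72.6)) / 9.81 = (14.88 + 40.57) / 9.81 = 5.653 s.
At impact: v_y = v_y0 − g t = −40.57 m/s; vₓ = 27.99 m/s.
Angle below horizontal: arctan(|v_y|/vₓ) = arctan(40.57/27.99) = 55.40°.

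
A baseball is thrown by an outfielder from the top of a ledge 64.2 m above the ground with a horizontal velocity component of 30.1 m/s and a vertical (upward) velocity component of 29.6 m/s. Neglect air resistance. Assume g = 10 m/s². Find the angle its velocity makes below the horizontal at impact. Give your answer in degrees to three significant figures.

With up positive and y = 0 at the ground: y(t) = 64.2 + (29.60) t − 5.000 t². Setting y = 0 and taking the positive root: t = [29.60 + √(29.60² + 2·10.0·64.2)] / 10.0 = (29.60 + 46.48) / 10.0 = 7.608 s.
At impact: v_y = v_y0 − g t = −46.48 m/s; vₓ = 30.10 m/s.
Angle below horizontal: arctan(|v_y|/vₓ) = arctan(46.48/30.10) = 57.07°.

57.1°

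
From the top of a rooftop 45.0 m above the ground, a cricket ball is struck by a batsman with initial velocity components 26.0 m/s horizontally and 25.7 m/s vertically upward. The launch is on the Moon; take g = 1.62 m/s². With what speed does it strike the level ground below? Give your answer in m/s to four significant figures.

38.50 m/s

Vertical motion (up positive, ground at y = 0): 0.8100 t² − (25.70) t − 45.0 = 0, so t = (25.70 + √(25.70² + 2·1.62·45.0)) / 1.62 = (25.70 + 28.40) / 1.62 = 33.39 s.
Vertical velocity at impact: v_y = v_y0 − g t = 25.70 − 1.62 × 33.39 = −28.40 m/s.
Speed: |v| = √(vₓ² + v_y²) = √(26.00² + 28.40²) = 38.50 m/s.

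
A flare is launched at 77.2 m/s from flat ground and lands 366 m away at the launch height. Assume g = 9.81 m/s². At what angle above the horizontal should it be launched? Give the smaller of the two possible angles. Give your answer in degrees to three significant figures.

18.5°

Level-ground range R = v₀² sin(2θ)/g ⇒ sin(2θ) = gR/v₀² = 9.81 × 366 / 77.2² = 0.6024.
2θ = 37.05° or 180° − 37.05° = 143.0°, so θ = 18.52° or 71.48°.
The smaller angle is 18.52°.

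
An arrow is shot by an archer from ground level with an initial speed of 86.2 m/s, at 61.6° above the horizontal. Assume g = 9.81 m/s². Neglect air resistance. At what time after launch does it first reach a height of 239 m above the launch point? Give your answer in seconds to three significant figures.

4.41 s

Resolve: vₓ = 86.20 cos 61.6° = 41.00 m/s and v_y0 = 86.20 sin 61.6° = 75.83 m/s.
Height y(t) = 75.83 t − 4.905 t² = 239 gives 4.905 t² − 75.83 t + 239 = 0.
t = [75.83 ± √(75.83² − 2·9.81·239)] / 9.81 = (75.83 ± 32.56) / 9.81, so t = 4.410 s or t = 11.05 s.
The first (ascending) time is 4.410 s.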